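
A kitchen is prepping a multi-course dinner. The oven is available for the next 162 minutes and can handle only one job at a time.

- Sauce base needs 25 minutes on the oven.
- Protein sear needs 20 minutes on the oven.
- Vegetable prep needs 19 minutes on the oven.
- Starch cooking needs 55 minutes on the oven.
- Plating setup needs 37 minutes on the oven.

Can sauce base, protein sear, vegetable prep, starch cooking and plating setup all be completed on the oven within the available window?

Running back to back, the jobs need 25 + 20 + 19 + 55 + 37 = 156 minutes on the oven.
Since 156 ≤ 162, they fit within the window.

Yes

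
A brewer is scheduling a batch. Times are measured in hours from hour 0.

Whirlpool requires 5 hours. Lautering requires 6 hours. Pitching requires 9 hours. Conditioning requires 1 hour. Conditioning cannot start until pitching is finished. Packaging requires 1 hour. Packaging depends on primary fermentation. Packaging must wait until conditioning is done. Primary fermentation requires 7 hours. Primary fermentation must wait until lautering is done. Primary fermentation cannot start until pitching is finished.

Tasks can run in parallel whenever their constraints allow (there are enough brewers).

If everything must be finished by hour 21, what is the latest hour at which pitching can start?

Packaging has no dependents, so it just needs to finish by hour 21. Starting by 21 − 1 = hour 20 achieves that.
Since packaging (must start by hour 20) depends on it, primary fermentation must finish by hour 20. Backing off its 7-hour duration gives a latest start of hour 13.
Since packaging (must start by hour 20) depends on it, conditioning must finish by hour 20. Backing off its 1-hour duration gives a latest start of hour 19.
For pitching: primary fermentation (must start by hour 13); conditioning (must start by hour 19). The most restrictive is hour 13; with a 9-hour duration, pitching must start by hour 4.

4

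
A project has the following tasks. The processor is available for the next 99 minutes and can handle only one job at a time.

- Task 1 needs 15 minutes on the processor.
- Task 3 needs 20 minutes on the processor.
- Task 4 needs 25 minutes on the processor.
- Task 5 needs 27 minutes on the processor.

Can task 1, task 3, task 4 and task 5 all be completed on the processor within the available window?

Running back to back, the jobs need 15 + 20 + 25 + 27 = 87 minutes on the processor.
Since 87 ≤ 99, they fit within the window.

Yes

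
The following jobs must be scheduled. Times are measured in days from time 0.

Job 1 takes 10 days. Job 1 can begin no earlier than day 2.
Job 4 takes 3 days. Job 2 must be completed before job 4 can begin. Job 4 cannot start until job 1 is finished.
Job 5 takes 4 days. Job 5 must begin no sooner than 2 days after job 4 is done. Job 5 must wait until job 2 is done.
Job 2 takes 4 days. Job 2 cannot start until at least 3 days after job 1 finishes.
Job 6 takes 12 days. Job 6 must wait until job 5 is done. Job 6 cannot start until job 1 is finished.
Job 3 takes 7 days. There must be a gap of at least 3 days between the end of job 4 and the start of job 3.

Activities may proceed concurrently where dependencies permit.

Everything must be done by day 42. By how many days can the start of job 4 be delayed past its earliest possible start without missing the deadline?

2

Job 1 cannot begin until its own release at day 2. It runs from day 2 to 2 + 10 = day 12.
Job 2 waits on job 1 (finishes day 12, plus 3-day gap → day 15), so it starts at day 15 and finishes at 15 + 4 = day 19.
Job 4 needs all of job 2 (finishes day 19); job 1 (finishes day 12). That puts its earliest start at day 19; it finishes at 19 + 3 = day 22.

Working backward from the deadline:
To finish by day 42, job 3 (duration 7) must start no later than day 35.
Job 6 has no dependents, so it just needs to finish by day 42. Starting by 42 − 12 = day 30 achieves that.
Since job 6 (must start by day 30) depends on it, job 5 must finish by day 30. Backing off its 4-day duration gives a latest start of day 26.
For job 4: job 3 (must start by day 35, minus 3-day gap → day 32); job 5 (must start by day 26, minus 2-day gap → day 24). The most restrictive is day 24; with a 3-day duration, job 4 must start by day 21.
So job 4 can start as early as day 19 and as late as day 21, giving 21 − 19 = 2 days of slack.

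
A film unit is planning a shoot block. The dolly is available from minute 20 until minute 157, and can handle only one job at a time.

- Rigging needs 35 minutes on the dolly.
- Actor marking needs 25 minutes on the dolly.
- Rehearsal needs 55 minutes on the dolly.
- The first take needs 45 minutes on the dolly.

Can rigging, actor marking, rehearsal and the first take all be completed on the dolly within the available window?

No

The dolly window is 157 − 20 = 137 minutes.
Running back to back, the jobs need 35 + 25 + 55 + 45 = 160 minutes on the dolly.
Since 160 > 137, they cannot all fit.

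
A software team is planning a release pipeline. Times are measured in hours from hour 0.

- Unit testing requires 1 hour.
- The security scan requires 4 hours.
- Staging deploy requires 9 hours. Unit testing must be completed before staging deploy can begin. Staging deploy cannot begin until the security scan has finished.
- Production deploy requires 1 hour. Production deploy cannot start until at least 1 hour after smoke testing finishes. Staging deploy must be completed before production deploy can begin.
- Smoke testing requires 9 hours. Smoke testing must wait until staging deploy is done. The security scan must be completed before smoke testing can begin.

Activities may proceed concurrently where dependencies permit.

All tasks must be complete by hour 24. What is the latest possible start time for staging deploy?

4

Production deploy must finish by hour 24; it takes 1 hour, so it must start by 24 − 1 = hour 23.
Smoke testing feeds into production deploy (must start by hour 23, minus 1-hour gap → hour 22); so smoke testing must finish by hour 22 and therefore start by hour 13.
Staging deploy has several dependents: smoke testing (must start by hour 13); production deploy (must start by hour 23). The earliest of those limits is hour 13, so staging deploy must start by 13 − 9 = hour 4.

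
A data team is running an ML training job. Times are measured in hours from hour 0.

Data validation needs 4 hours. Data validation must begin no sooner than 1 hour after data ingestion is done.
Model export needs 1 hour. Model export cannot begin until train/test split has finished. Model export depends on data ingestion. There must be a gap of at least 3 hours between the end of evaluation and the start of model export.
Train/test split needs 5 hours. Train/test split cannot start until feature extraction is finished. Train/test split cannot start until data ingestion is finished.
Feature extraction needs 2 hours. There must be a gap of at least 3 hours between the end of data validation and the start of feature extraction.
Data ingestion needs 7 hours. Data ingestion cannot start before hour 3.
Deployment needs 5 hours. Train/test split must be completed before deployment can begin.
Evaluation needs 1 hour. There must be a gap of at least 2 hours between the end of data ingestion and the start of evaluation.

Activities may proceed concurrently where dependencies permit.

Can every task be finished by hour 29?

Data ingestion waits on its own release at hour 3, so it starts at hour 3 and finishes at 3 + 7 = hour 10.
Evaluation waits on data ingestion (finishes hour 10, plus 2-hour gap → hour 12), so it starts at hour 12 and finishes at 12 + 1 = hour 13.
After data ingestion (finishes hour 10, plus 1-hour gap → hour 11), data validation can start at hour 11 and finishes at hour 15.
Feature extraction waits on data validation (finishes hour 15, plus 3-hour gap → hour 18), so it starts at hour 18 and finishes at 18 + 2 = hour 20.
For train/test split: feature extraction (finishes hour 20); data ingestion (finishes hour 10). Taking the maximum gives a start of hour 20, and it finishes at 20 + 5 = hour 25.
Deployment cannot begin until train/test split (finishes hour 25). It runs from hour 25 to 25 + 5 = hour 30.
Model export needs all of train/test split (finishes hour 25); data ingestion (finishes hour 10); evaluation (finishes hour 13, plus 3-hour gap → hour 16). That puts its earliest start at hour 25; it finishes at 25 + 1 = hour 26.
The earliest everything can be done is hour 30, which is after the deadline of 29, so it is not possible.

No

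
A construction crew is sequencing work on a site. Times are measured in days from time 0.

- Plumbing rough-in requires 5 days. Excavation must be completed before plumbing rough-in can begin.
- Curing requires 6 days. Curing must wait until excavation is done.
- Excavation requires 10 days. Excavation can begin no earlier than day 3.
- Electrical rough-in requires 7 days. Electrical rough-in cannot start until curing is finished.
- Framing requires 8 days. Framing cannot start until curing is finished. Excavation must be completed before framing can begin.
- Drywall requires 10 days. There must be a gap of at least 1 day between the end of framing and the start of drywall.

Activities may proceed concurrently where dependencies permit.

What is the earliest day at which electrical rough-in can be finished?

26

Excavation cannot begin until its own release at day 3. It runs from day 3 to 3 + 10 = day 13.
After excavation (finishes day 13), curing can start at day 13 and finishes at day 19.
After curing (finishes day 19), electrical rough-in can start at day 19 and finishes at day 26.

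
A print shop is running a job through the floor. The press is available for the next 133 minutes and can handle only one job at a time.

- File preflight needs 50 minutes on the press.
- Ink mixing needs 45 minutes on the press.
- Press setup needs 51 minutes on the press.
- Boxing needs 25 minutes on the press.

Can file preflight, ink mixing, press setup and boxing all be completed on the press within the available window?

Running back to back, the jobs need 50 + 45 + 51 + 25 = 171 minutes on the press.
Since 171 > 133, they cannot all fit.

No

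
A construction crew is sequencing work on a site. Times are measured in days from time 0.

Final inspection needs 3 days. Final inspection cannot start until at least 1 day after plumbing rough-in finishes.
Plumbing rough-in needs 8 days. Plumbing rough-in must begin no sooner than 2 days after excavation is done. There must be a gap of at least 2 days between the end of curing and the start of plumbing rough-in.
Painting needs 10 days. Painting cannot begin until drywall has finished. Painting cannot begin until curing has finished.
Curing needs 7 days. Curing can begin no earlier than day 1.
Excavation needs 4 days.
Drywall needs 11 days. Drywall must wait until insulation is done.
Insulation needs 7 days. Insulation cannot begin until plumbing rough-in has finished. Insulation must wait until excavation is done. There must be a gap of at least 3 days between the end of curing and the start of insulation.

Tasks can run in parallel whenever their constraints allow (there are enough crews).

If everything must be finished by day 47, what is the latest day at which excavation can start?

Painting has no dependents, so it just needs to finish by day 47. Starting by 47 − 10 = day 37 achieves that.
Since painting (must start by day 37) depends on it, drywall must finish by day 37. Backing off its 11-day duration gives a latest start of day 26.
Insulation must finish before drywall (must start by day 26). With a 7-day duration, insulation must start by 26 − 7 = day 19.
Final inspection must finish by day 47; it takes 3 days, so it must start by 47 − 3 = day 44.
Plumbing rough-in feeds insulation (must start by day 19); final inspection (must start by day 44, minus 1-day gap → day 43). Taking the minimum, plumbing rough-in must finish by day 19 and start by 19 − 8 = day 11.
Excavation has several dependents: plumbing rough-in (must start by day 11, minus 2-day gap → day 9); insulation (must start by day 19). The earliest of those limits is day 9, so excavation must start by 9 − 4 = day 5.

5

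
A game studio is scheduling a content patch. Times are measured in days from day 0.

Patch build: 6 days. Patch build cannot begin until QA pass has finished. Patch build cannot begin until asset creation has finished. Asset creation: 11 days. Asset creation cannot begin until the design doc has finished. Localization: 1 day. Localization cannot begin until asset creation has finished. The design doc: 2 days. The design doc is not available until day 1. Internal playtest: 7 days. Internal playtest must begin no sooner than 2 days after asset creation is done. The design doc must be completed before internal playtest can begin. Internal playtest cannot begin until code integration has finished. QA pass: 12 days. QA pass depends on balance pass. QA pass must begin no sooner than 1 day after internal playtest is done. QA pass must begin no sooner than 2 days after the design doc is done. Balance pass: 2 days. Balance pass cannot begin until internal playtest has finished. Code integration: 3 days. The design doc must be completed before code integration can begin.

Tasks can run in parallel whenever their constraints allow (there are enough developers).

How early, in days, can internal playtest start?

The design doc waits on its own release at day 1, so it starts at day 1 and finishes at 1 + 2 = day 3.
After the design doc (finishes day 3), code integration can start at day 3 and finishes at day 6.
After the design doc (finishes day 3), asset creation can start at day 3 and finishes at day 14.
Internal playtest waits on asset creation (finishes day 14, plus 2-day gap → day 16); the design doc (finishes day 3); code integration (finishes day 6). The latest of these is day 16, which is the earliest internal playtest can start.

16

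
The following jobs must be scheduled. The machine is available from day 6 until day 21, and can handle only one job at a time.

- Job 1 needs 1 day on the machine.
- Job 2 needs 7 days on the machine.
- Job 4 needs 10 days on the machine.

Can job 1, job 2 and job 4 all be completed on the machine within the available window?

The machine window is 21 − 6 = 15 days.
Running back to back, the jobs need 1 + 7 + 10 = 18 days on the machine.
Since 18 > 15, they cannot all fit.

No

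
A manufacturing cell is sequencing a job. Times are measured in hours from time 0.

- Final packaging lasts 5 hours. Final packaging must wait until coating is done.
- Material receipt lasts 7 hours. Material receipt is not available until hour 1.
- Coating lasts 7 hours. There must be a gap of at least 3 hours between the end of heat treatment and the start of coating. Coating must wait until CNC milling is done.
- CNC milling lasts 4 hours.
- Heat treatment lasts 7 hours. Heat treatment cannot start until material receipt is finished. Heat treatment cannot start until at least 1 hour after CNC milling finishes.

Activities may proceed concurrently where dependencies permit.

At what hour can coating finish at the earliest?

25

CNC milling has no prerequisites, so it starts at hour 0 and finishes at hour 4.
Material receipt cannot begin until its own release at hour 1. It runs from hour 1 to 1 + 7 = hour 8.
For heat treatment: material receipt (finishes hour 8); CNC milling (finishes hour 4, plus 1-hour gap → hour 5). Taking the maximum gives a start of hour 8, and it finishes at 8 + 7 = hour 15.
Coating has to wait for heat treatment (finishes hour 15, plus 3-hour gap → hour 18); CNC milling (finishes hour 4). The latest of these is hour 18, so coating runs hour 18 to 18 + 7 = hour 25.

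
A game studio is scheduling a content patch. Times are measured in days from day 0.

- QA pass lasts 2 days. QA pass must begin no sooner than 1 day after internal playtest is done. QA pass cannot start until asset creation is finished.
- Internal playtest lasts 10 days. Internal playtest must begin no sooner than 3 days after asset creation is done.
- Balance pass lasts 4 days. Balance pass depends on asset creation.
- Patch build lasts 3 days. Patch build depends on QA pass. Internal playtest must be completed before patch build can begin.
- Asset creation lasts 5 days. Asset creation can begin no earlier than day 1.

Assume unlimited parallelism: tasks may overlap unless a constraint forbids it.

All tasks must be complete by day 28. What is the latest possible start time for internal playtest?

To finish by day 28, patch build (duration 3) must start no later than day 25.
QA pass feeds into patch build (must start by day 25); so QA pass must finish by day 25 and therefore start by day 23.
Internal playtest has several dependents: QA pass (must start by day 23, minus 1-day gap → day 22); patch build (must start by day 25). The earliest of those limits is day 22, so internal playtest must start by 22 − 10 = day 12.

12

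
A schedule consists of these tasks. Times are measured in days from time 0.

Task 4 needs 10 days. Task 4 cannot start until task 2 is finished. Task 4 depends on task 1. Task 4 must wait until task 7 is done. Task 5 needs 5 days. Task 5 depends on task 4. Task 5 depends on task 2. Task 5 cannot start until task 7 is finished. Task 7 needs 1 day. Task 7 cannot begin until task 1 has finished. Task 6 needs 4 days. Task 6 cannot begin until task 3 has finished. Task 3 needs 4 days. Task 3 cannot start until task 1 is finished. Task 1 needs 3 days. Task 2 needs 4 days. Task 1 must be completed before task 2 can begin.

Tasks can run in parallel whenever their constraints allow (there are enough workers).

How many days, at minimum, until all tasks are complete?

22

Task 1 can start immediately at day 0; it finishes at day 3.
Task 7 waits on task 1 (finishes day 3), so it starts at day 3 and finishes at 3 + 1 = day 4.
After task 1 (finishes day 3), task 3 can start at day 3 and finishes at day 7.
Task 6 cannot begin until task 3 (finishes day 7). It runs from day 7 to 7 + 4 = day 11.
After task 1 (finishes day 3), task 2 can start at day 3 and finishes at day 7.
Task 4 has to wait for task 2 (finishes day 7); task 1 (finishes day 3); task 7 (finishes day 4). The latest of these is day 7, so task 4 runs day 7 to 7 + 10 = day 17.
Task 5 cannot start until task 4 (finishes day 17); task 2 (finishes day 7); task 7 (finishes day 4). The controlling bound is day 17, so task 5 finishes at 17 + 5 = day 22.
All tasks are finished once the last one completes. Finish times: Task 1 at 3, Task 2 at 7, Task 3 at 7, Task 4 at 17, Task 5 at 22, Task 6 at 11, Task 7 at 4. The latest is day 22.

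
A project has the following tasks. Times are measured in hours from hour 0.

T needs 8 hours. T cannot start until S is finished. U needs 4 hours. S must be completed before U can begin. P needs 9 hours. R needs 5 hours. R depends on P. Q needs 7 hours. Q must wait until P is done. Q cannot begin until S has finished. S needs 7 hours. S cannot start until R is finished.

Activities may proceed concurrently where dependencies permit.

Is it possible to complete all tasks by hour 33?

Yes

Nothing blocks P, so it runs from hour 0 to hour 9.
After P (finishes hour 9), R can start at hour 9 and finishes at hour 14.
After R (finishes hour 14), S can start at hour 14 and finishes at hour 21.
U waits on S (finishes hour 21), so it starts at hour 21 and finishes at 21 + 4 = hour 25.
T waits on S (finishes hour 21), so it starts at hour 21 and finishes at 21 + 8 = hour 29.
Q cannot start until P (finishes hour 9); S (finishes hour 21). The controlling bound is hour 21, so Q finishes at 21 + 7 = hour 28.
Every task is finished by hour 29, which is no later than the deadline of 33, so the schedule is feasible.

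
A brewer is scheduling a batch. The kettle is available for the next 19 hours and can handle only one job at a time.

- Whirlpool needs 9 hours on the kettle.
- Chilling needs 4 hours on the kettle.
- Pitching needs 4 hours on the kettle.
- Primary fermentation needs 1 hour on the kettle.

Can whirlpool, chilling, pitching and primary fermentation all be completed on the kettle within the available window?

Yes

Running back to back, the jobs need 9 + 4 + 4 + 1 = 18 hours on the kettle.
Since 18 ≤ 19, they fit within the window.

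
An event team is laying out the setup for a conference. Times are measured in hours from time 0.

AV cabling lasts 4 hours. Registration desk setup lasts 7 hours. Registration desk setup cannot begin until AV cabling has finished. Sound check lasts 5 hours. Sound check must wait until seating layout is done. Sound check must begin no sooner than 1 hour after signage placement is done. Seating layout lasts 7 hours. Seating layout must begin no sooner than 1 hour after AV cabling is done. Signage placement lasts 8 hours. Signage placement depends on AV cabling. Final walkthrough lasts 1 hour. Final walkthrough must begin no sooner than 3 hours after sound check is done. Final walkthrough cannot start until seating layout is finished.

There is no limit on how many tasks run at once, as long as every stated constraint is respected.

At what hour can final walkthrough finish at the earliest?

Nothing blocks AV cabling, so it runs from hour 0 to hour 4.
After AV cabling (finishes hour 4), signage placement can start at hour 4 and finishes at hour 12.
After AV cabling (finishes hour 4, plus 1-hour gap → hour 5), seating layout can start at hour 5 and finishes at hour 12.
For sound check: seating layout (finishes hour 12); signage placement (finishes hour 12, plus 1-hour gap → hour 13). Taking the maximum gives a start of hour 13, and it finishes at 13 + 5 = hour 18.
For final walkthrough: sound check (finishes hour 18, plus 3-hour gap → hour 21); seating layout (finishes hour 12). Taking the maximum gives a start of hour 21, and it finishes at 21 + 1 = hour 22.

22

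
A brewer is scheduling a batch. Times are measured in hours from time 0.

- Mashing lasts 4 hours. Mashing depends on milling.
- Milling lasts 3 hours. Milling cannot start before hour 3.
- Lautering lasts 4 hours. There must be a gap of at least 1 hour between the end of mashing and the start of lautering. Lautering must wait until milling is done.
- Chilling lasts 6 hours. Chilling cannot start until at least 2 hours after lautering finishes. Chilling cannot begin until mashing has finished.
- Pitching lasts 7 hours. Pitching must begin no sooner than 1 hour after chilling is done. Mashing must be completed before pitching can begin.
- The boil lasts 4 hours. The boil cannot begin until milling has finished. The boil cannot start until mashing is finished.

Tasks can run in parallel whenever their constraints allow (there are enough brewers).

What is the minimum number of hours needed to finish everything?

31

After its own release at hour 3, milling can start at hour 3 and finishes at hour 6.
Mashing waits on milling (finishes hour 6), so it starts at hour 6 and finishes at 6 + 4 = hour 10.
The boil needs all of milling (finishes hour 6); mashing (finishes hour 10). That puts its earliest start at hour 10; it finishes at 10 + 4 = hour 14.
For lautering: mashing (finishes hour 10, plus 1-hour gap → hour 11); milling (finishes hour 6). Taking the maximum gives a start of hour 11, and it finishes at 11 + 4 = hour 15.
Chilling needs all of lautering (finishes hour 15, plus 2-hour gap → hour 17); mashing (finishes hour 10). That puts its earliest start at hour 17; it finishes at 17 + 6 = hour 23.
Pitching has to wait for chilling (finishes hour 23, plus 1-hour gap → hour 24); mashing (finishes hour 10). The latest of these is hour 24, so pitching runs hour 24 to 24 + 7 = hour 31.
All tasks are finished once the last one completes. Finish times: Milling at 6, Mashing at 10, Lautering at 15, The boil at 14, Chilling at 23, Pitching at 31. The latest is hour 31.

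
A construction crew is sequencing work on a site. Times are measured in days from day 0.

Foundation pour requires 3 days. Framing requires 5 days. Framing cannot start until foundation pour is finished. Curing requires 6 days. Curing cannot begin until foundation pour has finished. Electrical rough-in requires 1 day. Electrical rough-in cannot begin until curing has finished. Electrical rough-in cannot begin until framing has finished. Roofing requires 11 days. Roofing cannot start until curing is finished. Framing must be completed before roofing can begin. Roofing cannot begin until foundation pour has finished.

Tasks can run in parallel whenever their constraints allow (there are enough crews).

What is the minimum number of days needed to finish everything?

20

Foundation pour can start immediately at day 0; it finishes at day 3.
Framing waits on foundation pour (finishes day 3), so it starts at day 3 and finishes at 3 + 5 = day 8.
Curing cannot begin until foundation pour (finishes day 3). It runs from day 3 to 3 + 6 = day 9.
For electrical rough-in: curing (finishes day 9); framing (finishes day 8). Taking the maximum gives a start of day 9, and it finishes at 9 + 1 = day 10.
For roofing: curing (finishes day 9); framing (finishes day 8); foundation pour (finishes day 3). Taking the maximum gives a start of day 9, and it finishes at 9 + 11 = day 20.
All tasks are finished once the last one completes. Finish times: Foundation pour at 3, Curing at 9, Framing at 8, Roofing at 20, Electrical rough-in at 10. The latest is day 20.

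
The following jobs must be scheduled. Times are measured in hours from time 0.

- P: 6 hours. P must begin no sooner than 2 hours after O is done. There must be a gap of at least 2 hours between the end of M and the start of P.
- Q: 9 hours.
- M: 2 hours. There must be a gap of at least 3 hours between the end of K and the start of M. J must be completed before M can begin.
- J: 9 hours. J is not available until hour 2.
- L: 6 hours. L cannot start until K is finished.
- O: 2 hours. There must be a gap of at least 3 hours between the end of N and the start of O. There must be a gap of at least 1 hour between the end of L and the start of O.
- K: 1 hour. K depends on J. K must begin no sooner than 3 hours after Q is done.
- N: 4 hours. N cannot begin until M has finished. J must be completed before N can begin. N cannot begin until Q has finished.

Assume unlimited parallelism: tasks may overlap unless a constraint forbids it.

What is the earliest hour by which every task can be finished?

35

Q has no prerequisites, so it starts at hour 0 and finishes at hour 9.
J cannot begin until its own release at hour 2. It runs from hour 2 to 2 + 9 = hour 11.
For K: J (finishes hour 11); Q (finishes hour 9, plus 3-hour gap → hour 12). Taking the maximum gives a start of hour 12, and it finishes at 12 + 1 = hour 13.
M cannot start until K (finishes hour 13, plus 3-hour gap → hour 16); J (finishes hour 11). The controlling bound is hour 16, so M finishes at 16 + 2 = hour 18.
For N: M (finishes hour 18); J (finishes hour 11); Q (finishes hour 9). Taking the maximum gives a start of hour 18, and it finishes at 18 + 4 = hour 22.
After K (finishes hour 13), L can start at hour 13 and finishes at hour 19.
O needs all of N (finishes hour 22, plus 3-hour gap → hour 25); L (finishes hour 19, plus 1-hour gap → hour 20). That puts its earliest start at hour 25; it finishes at 25 + 2 = hour 27.
P needs all of O (finishes hour 27, plus 2-hour gap → hour 29); M (finishes hour 18, plus 2-hour gap → hour 20). That puts its earliest start at hour 29; it finishes at 29 + 6 = hour 35.
All tasks are finished once the last one completes. Finish times: J at 11, K at 13, L at 19, M at 18, N at 22, O at 27, P at 35, Q at 9. The latest is hour 35.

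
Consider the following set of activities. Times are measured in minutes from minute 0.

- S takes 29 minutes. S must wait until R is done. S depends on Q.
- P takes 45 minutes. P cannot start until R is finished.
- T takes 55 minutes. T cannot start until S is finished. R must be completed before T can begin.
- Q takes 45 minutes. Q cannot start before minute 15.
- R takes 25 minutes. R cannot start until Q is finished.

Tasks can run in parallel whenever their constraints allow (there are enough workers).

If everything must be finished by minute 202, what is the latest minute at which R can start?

93

Nothing follows P; the deadline of minute 202 is its only limit. It must start by 202 − 45 = minute 157.
T has no dependents, so it just needs to finish by minute 202. Starting by 202 − 55 = minute 147 achieves that.
Since T (must start by minute 147) depends on it, S must finish by minute 147. Backing off its 29-minute duration gives a latest start of minute 118.
R has several dependents: P (must start by minute 157); S (must start by minute 118); T (must start by minute 147). The earliest of those limits is minute 118, so R must start by 118 − 25 = minute 93.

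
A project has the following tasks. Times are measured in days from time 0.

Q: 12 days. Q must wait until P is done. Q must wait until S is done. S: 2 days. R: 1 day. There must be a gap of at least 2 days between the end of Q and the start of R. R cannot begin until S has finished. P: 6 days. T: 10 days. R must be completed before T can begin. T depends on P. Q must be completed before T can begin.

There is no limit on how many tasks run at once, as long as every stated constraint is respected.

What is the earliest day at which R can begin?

Nothing blocks S, so it runs from day 0 to day 2.
P can start immediately at day 0; it finishes at day 6.
Q has to wait for P (finishes day 6); S (finishes day 2). The latest of these is day 6, so Q runs day 6 to 6 + 12 = day 18.
R waits on Q (finishes day 18, plus 2-day gap → day 20); S (finishes day 2). The latest of these is day 20, which is the earliest R can start.

20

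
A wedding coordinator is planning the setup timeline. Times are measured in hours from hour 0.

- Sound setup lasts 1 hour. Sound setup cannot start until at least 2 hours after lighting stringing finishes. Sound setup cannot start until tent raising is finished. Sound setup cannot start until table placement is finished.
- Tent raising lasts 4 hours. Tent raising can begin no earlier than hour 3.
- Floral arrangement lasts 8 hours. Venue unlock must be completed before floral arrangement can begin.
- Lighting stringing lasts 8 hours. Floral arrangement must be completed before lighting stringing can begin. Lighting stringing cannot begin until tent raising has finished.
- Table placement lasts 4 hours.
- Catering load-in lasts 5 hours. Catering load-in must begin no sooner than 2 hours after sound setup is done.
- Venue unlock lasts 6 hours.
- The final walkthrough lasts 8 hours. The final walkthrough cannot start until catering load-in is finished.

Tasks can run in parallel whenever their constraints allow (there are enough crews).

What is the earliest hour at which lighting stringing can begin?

After its own release at hour 3, tent raising can start at hour 3 and finishes at hour 7.
Nothing blocks venue unlock, so it runs from hour 0 to hour 6.
Floral arrangement waits on venue unlock (finishes hour 6), so it starts at hour 6 and finishes at 6 + 8 = hour 14.
Lighting stringing waits on floral arrangement (finishes hour 14); tent raising (finishes hour 7). The latest of these is hour 14, which is the earliest lighting stringing can start.

14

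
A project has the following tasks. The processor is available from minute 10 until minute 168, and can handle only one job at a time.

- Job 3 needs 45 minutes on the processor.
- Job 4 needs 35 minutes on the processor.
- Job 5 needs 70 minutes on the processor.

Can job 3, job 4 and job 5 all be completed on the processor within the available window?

Yes

The processor window is 168 − 10 = 158 minutes.
Running back to back, the jobs need 45 + 35 + 70 = 150 minutes on the processor.
Since 150 ≤ 158, they fit within the window.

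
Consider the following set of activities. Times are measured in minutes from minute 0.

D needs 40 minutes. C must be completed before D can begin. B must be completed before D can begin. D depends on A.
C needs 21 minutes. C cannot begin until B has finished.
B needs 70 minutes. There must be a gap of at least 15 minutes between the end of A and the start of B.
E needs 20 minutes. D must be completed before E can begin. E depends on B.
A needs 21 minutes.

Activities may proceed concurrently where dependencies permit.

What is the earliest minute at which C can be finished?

127

A has no prerequisites, so it starts at minute 0 and finishes at minute 21.
B cannot begin until A (finishes minute 21, plus 15-minute gap → minute 36). It runs from minute 36 to 36 + 70 = minute 106.
C waits on B (finishes minute 106), so it starts at minute 106 and finishes at 106 + 21 = minute 127.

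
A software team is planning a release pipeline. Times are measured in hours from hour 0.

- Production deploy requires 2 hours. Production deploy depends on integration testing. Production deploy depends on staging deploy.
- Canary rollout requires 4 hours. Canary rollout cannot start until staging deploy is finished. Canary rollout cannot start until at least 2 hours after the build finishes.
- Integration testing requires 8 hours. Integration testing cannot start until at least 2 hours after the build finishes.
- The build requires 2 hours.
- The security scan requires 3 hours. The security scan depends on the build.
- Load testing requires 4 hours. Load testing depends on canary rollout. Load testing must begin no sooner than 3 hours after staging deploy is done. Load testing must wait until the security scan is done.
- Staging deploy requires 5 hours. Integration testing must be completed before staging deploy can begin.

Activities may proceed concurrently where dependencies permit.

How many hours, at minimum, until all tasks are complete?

25

Nothing blocks the build, so it runs from hour 0 to hour 2.
The security scan cannot begin until the build (finishes hour 2). It runs from hour 2 to 2 + 3 = hour 5.
After the build (finishes hour 2, plus 2-hour gap → hour 4), integration testing can start at hour 4 and finishes at hour 12.
After integration testing (finishes hour 12), staging deploy can start at hour 12 and finishes at hour 17.
For production deploy: integration testing (finishes hour 12); staging deploy (finishes hour 17). Taking the maximum gives a start of hour 17, and it finishes at 17 + 2 = hour 19.
For canary rollout: staging deploy (finishes hour 17); the build (finishes hour 2, plus 2-hour gap → hour 4). Taking the maximum gives a start of hour 17, and it finishes at 17 + 4 = hour 21.
Load testing has to wait for canary rollout (finishes hour 21); staging deploy (finishes hour 17, plus 3-hour gap → hour 20); the security scan (finishes hour 5). The latest of these is hour 21, so load testing runs hour 21 to 21 + 4 = hour 25.
All tasks are finished once the last one completes. Finish times: The build at 2, Integration testing at 12, The security scan at 5, Staging deploy at 17, Canary rollout at 21, Load testing at 25, Production deploy at 19. The latest is hour 25.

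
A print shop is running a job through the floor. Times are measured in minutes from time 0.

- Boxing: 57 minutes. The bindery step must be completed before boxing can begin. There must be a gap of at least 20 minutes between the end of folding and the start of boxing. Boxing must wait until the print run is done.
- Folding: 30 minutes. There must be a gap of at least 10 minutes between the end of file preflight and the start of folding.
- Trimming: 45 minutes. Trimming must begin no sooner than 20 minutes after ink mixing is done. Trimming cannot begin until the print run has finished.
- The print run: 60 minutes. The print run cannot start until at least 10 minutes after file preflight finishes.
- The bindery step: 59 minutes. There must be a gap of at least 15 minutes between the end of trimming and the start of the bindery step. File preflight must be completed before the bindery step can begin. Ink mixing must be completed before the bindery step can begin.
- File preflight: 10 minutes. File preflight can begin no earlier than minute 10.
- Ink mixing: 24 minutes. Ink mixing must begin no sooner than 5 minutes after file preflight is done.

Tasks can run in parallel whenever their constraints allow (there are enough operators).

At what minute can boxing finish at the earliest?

266

File preflight waits on its own release at minute 10, so it starts at minute 10 and finishes at 10 + 10 = minute 20.
Folding waits on file preflight (finishes minute 20, plus 10-minute gap → minute 30), so it starts at minute 30 and finishes at 30 + 30 = minute 60.
The print run cannot begin until file preflight (finishes minute 20, plus 10-minute gap → minute 30). It runs from minute 30 to 30 + 60 = minute 90.
After file preflight (finishes minute 20, plus 5-minute gap → minute 25), ink mixing can start at minute 25 and finishes at minute 49.
Trimming needs all of ink mixing (finishes minute 49, plus 20-minute gap → minute 69); the print run (finishes minute 90). That puts its earliest start at minute 90; it finishes at 90 + 45 = minute 135.
The bindery step needs all of trimming (finishes minute 135, plus 15-minute gap → minute 150); file preflight (finishes minute 20); ink mixing (finishes minute 49). That puts its earliest start at minute 150; it finishes at 150 + 59 = minute 209.
For boxing: the bindery step (finishes minute 209); folding (finishes minute 60, plus 20-minute gap → minute 80); the print run (finishes minute 90). Taking the maximum gives a start of minute 209, and it finishes at 209 + 57 = minute 266.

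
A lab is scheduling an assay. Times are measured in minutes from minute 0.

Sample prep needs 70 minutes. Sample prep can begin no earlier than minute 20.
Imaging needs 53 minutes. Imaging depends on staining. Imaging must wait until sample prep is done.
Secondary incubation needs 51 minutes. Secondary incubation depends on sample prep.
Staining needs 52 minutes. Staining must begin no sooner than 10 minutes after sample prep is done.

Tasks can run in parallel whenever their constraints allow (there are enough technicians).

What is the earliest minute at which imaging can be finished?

After its own release at minute 20, sample prep can start at minute 20 and finishes at minute 90.
Staining waits on sample prep (finishes minute 90, plus 10-minute gap → minute 100), so it starts at minute 100 and finishes at 100 + 52 = minute 152.
Imaging cannot start until staining (finishes minute 152); sample prep (finishes minute 90). The controlling bound is minute 152, so imaging finishes at 152 + 53 = minute 205.

205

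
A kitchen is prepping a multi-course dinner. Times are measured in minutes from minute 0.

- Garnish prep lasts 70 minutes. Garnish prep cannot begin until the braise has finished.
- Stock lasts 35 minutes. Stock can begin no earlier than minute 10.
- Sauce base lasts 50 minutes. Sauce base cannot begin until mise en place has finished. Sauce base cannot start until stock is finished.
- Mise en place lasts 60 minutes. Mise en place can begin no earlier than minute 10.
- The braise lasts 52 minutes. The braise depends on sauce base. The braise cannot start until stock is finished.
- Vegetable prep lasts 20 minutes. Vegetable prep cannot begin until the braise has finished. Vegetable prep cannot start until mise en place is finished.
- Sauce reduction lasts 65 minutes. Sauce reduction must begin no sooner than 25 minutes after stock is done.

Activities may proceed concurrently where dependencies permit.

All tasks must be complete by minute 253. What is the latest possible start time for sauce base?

81

Nothing follows vegetable prep; the deadline of minute 253 is its only limit. It must start by 253 − 20 = minute 233.
To finish by minute 253, garnish prep (duration 70) must start no later than minute 183.
For the braise: vegetable prep (must start by minute 233); garnish prep (must start by minute 183). The most restrictive is minute 183; with a 52-minute duration, the braise must start by minute 131.
Since the braise (must start by minute 131) depends on it, sauce base must finish by minute 131. Backing off its 50-minute duration gives a latest start of minute 81.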